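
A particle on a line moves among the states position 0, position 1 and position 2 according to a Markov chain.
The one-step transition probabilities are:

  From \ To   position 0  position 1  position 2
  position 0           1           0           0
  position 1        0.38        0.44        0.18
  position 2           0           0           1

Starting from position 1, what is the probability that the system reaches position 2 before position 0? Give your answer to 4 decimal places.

Let h(s) be the probability of absorption at position 2 starting from transient state s. Then h(position 2) = 1 and h(position 0) = 0. By first-step analysis:
h(position 1) = 0.38·0 + 0.44·h(position 1) + 0.18·1
Solving: h(position 1) = 0.3214.
Starting from position 1, the probability is 0.3214.

0.3214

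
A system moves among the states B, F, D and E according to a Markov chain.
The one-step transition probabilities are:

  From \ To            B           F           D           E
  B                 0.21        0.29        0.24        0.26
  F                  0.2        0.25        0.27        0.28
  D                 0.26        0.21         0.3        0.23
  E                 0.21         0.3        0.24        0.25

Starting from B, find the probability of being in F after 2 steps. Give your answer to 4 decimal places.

0.2618

Propagate the distribution vector 2 steps from B.
After 0 steps: (1.0000, 0.0000, 0.0000, 0.0000)
After 1 step: (0.2100, 0.2900, 0.2400, 0.2600)
After 2 steps: (0.2191, 0.2618, 0.2631, 0.2560)
P(in F after 2 steps) = 0.2618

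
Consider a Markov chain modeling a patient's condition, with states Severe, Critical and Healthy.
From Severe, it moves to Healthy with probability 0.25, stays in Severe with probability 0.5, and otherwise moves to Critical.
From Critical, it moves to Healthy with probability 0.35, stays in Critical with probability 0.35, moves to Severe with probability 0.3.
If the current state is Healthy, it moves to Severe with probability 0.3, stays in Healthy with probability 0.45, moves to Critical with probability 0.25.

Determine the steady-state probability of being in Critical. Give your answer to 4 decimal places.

0.2778

Let the stationary distribution be π with π = πP and π_1 + π_2 + π_3 = 1.
π_1 = 0.5·π_1 + 0.3·π_2 + 0.3·π_3
π_2 = 0.25·π_1 + 0.35·π_2 + 0.25·π_3
Solving with the normalization constraint gives π = (0.3750, 0.2778, 0.3472).
So the stationary probability of Critical is 0.2778.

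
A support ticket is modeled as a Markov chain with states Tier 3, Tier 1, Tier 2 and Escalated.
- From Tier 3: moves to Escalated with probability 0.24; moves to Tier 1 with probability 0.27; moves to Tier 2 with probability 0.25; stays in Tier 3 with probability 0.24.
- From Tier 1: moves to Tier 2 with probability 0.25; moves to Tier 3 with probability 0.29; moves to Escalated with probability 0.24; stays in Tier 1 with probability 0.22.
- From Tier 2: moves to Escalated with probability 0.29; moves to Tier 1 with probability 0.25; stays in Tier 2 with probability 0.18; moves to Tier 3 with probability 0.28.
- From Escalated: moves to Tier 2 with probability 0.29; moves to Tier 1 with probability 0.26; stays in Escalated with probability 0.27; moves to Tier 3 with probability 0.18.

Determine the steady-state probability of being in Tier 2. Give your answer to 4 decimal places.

0.2434

Let the stationary distribution be π with π = πP and π_1 + π_2 + π_3 + π_4 = 1.
π_1 = 0.24·π_1 + 0.29·π_2 + 0.28·π_3 + 0.18·π_4
π_2 = 0.27·π_1 + 0.22·π_2 + 0.25·π_3 + 0.26·π_4
π_3 = 0.25·π_1 + 0.25·π_2 + 0.18·π_3 + 0.29·π_4
Solving with the normalization constraint gives π = (0.2466, 0.2500, 0.2434, 0.2600).
So the stationary probability of Tier 2 is 0.2434.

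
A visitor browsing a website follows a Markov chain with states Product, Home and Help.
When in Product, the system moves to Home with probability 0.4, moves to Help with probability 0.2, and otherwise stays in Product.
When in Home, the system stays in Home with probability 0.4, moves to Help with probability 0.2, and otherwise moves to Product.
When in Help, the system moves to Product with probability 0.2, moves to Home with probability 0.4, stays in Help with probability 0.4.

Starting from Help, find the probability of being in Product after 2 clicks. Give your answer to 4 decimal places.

Sum over the intermediate state after 1 click:
P = P(Help→Product)·P(Product→Product) + P(Help→Home)·P(Home→Product) + P(Help→Help)·P(Help→Product)
  = 0.2×0.4 + 0.4×0.4 + 0.4×0.2
  = 0.0800 + 0.1600 + 0.0800 = 0.3200

0.3200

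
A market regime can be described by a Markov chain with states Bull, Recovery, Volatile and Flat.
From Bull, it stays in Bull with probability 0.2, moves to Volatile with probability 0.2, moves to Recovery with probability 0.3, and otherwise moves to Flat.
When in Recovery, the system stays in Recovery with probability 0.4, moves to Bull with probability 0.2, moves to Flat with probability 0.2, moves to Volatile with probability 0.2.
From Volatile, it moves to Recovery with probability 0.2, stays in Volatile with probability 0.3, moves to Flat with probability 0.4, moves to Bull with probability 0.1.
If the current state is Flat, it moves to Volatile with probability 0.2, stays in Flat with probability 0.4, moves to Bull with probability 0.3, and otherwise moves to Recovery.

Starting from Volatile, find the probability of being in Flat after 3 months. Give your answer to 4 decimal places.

0.3370

Propagate the distribution vector 3 months from Volatile.
After 0 months: (0.0000, 0.0000, 1.0000, 0.0000)
After 1 month: (0.1000, 0.2000, 0.3000, 0.4000)
After 2 months: (0.2100, 0.2100, 0.2300, 0.3500)
After 3 months: (0.2120, 0.2280, 0.2230, 0.3370)
P(in Flat after 3 months) = 0.3370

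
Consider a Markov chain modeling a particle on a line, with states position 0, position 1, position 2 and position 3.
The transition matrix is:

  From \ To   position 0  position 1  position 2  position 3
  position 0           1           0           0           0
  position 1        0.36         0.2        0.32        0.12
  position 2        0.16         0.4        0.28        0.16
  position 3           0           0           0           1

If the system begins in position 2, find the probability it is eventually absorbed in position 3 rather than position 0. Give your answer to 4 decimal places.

0.3929

Let h(s) be the probability of absorption at position 3 starting from transient state s. Then h(position 3) = 1 and h(position 0) = 0. By first-step analysis:
h(position 1) = 0.36·0 + 0.2·h(position 1) + 0.32·h(position 2) + 0.12·1
h(position 2) = 0.16·0 + 0.4·h(position 1) + 0.28·h(position 2) + 0.16·1
Solving: h(position 1) = 0.3071, h(position 2) = 0.3929.
Starting from position 2, the probability is 0.3929.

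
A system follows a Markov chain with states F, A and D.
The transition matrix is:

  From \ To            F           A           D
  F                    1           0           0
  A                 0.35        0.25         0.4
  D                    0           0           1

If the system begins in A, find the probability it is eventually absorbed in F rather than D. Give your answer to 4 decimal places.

Let h(s) be the probability of absorption at F starting from transient state s. Then h(F) = 1 and h(D) = 0. By first-step analysis:
h(A) = 0.35·1 + 0.25·h(A) + 0.4·0
Solving: h(A) = 0.4667.
Starting from A, the probability is 0.4667.

0.4667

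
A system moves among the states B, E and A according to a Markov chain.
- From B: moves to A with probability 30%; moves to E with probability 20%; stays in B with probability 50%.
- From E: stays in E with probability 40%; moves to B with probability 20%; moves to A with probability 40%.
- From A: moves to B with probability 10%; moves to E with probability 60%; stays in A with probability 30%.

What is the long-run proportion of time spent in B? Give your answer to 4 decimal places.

0.2368

Let the stationary distribution be π with π = πP and π_1 + π_2 + π_3 = 1.
π_1 = 0.5·π_1 + 0.2·π_2 + 0.1·π_3
π_2 = 0.2·π_1 + 0.4·π_2 + 0.6·π_3
Solving with the normalization constraint gives π = (0.2368, 0.4211, 0.3421).
So the stationary probability of B is 0.2368.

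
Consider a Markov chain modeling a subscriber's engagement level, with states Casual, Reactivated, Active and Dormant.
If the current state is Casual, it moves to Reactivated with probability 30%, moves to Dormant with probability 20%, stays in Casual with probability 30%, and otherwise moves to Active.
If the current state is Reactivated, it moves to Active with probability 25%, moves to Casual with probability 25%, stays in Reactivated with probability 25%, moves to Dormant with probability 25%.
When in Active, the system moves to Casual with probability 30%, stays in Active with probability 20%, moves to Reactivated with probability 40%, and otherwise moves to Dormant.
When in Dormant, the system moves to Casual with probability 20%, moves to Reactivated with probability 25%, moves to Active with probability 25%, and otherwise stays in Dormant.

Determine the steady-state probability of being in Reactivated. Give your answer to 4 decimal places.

0.2970

Let the stationary distribution be π with π = πP and π_1 + π_2 + π_3 + π_4 = 1.
π_1 = 0.3·π_1 + 0.25·π_2 + 0.3·π_3 + 0.2·π_4
π_2 = 0.3·π_1 + 0.25·π_2 + 0.4·π_3 + 0.25·π_4
π_3 = 0.2·π_1 + 0.25·π_2 + 0.2·π_3 + 0.25·π_4
Solving with the normalization constraint gives π = (0.2638, 0.2970, 0.2255, 0.2137).
So the stationary probability of Reactivated is 0.2970.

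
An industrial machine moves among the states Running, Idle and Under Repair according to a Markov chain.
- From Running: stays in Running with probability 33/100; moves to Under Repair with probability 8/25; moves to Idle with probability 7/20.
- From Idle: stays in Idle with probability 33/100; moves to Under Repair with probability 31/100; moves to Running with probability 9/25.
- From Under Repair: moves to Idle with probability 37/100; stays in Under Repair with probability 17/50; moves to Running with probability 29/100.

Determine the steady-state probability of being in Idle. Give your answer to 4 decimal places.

0.3495

Let the stationary distribution be π with π = πP and π_1 + π_2 + π_3 = 1.
π_1 = 0.33·π_1 + 0.36·π_2 + 0.29·π_3
π_2 = 0.35·π_1 + 0.33·π_2 + 0.37·π_3
Solving with the normalization constraint gives π = (0.3276, 0.3495, 0.3230).
So the stationary probability of Idle is 0.3495.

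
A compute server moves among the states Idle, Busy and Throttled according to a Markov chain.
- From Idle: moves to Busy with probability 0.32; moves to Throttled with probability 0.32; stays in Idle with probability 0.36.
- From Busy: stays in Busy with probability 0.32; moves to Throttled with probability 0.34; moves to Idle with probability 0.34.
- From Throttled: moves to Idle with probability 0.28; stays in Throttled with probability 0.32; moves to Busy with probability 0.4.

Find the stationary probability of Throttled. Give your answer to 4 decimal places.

Let the stationary distribution be π with π = πP and π_1 + π_2 + π_3 = 1.
π_1 = 0.36·π_1 + 0.34·π_2 + 0.28·π_3
π_2 = 0.32·π_1 + 0.32·π_2 + 0.4·π_3
Solving with the normalization constraint gives π = (0.3269, 0.3462, 0.3269).
So the stationary probability of Throttled is 0.3269.

0.3269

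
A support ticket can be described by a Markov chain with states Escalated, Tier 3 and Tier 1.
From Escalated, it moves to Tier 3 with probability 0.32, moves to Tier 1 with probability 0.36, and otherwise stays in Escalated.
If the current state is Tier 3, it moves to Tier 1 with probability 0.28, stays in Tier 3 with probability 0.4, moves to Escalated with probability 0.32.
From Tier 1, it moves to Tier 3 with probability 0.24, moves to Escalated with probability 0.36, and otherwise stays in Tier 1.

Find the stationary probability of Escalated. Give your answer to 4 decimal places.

Let the stationary distribution be π with π = πP and π_1 + π_2 + π_3 = 1.
π_1 = 0.32·π_1 + 0.32·π_2 + 0.36·π_3
π_2 = 0.32·π_1 + 0.4·π_2 + 0.24·π_3
Solving with the normalization constraint gives π = (0.3339, 0.3175, 0.3485).
So the stationary probability of Escalated is 0.3339.

0.3339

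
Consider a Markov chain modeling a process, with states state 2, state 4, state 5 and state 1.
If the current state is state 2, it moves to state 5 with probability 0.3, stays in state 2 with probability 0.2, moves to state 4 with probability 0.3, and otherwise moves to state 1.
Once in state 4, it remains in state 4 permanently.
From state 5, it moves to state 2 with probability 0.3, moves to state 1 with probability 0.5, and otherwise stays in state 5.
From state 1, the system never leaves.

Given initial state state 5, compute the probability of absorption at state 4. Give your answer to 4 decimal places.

0.1636

Let h(s) be the probability of absorption at state 4 starting from transient state s. Then h(state 4) = 1 and h(state 1) = 0. By first-step analysis:
h(state 2) = 0.2·h(state 2) + 0.3·1 + 0.3·h(state 5) + 0.2·0
h(state 5) = 0.3·h(state 2) + 0.2·h(state 5) + 0.5·0
Solving: h(state 2) = 0.4364, h(state 5) = 0.1636.
Starting from state 5, the probability is 0.1636.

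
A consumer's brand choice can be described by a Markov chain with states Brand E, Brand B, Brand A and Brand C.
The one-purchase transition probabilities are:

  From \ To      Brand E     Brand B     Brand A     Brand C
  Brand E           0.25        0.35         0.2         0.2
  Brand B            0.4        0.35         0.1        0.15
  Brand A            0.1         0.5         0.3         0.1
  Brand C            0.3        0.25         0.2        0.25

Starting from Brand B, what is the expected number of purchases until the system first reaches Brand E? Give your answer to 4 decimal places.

Let t(s) be the expected number of purchases to first reach Brand E from state s, with t(Brand E) = 0. Conditioning on the first purchase:
t(Brand B) = 1 + 0.35·t(Brand B) + 0.1·t(Brand A) + 0.15·t(Brand C)
t(Brand A) = 1 + 0.5·t(Brand B) + 0.3·t(Brand A) + 0.1·t(Brand C)
t(Brand C) = 1 + 0.25·t(Brand B) + 0.2·t(Brand A) + 0.25·t(Brand C)
Solving: t(Brand B) = 2.9352, t(Brand A) = 4.0081, t(Brand C) = 3.3806.
Expected purchases from Brand B to Brand E: 2.9352.

2.9352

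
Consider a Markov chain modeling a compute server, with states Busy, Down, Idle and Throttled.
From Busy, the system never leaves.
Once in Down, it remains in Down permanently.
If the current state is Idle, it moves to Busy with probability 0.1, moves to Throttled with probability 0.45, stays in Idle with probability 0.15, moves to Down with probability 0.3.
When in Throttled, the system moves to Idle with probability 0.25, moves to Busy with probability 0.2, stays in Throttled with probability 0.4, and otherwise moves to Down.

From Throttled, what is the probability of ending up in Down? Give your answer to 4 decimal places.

Let h(s) be the probability of absorption at Down starting from transient state s. Then h(Down) = 1 and h(Busy) = 0. By first-step analysis:
h(Idle) = 0.1·0 + 0.3·1 + 0.15·h(Idle) + 0.45·h(Throttled)
h(Throttled) = 0.2·0 + 0.15·1 + 0.25·h(Idle) + 0.4·h(Throttled)
Solving: h(Idle) = 0.6226, h(Throttled) = 0.5094.
Starting from Throttled, the probability is 0.5094.

0.5094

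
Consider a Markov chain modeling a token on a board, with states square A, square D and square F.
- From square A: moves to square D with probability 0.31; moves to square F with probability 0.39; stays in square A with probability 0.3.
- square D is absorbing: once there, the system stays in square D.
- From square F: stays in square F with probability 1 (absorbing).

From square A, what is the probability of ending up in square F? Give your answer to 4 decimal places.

0.5571

Let h(s) be the probability of absorption at square F starting from transient state s. Then h(square F) = 1 and h(square D) = 0. By first-step analysis:
h(square A) = 0.3·h(square A) + 0.31·0 + 0.39·1
Solving: h(square A) = 0.5571.
Starting from square A, the probability is 0.5571.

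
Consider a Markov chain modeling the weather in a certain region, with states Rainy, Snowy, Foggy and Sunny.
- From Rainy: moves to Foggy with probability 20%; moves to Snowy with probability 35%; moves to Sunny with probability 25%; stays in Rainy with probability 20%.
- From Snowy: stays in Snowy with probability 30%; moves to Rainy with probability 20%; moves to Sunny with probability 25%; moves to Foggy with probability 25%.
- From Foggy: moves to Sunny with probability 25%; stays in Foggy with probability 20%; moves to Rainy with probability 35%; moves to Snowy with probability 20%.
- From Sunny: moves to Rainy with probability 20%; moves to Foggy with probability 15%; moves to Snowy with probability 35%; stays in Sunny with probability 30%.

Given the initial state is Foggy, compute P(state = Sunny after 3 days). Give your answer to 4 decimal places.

Propagate the distribution vector 3 days from Foggy.
After 0 days: (0.0000, 0.0000, 1.0000, 0.0000)
After 1 day: (0.3500, 0.2000, 0.2000, 0.2500)
After 2 days: (0.2300, 0.3100, 0.1975, 0.2625)
After 3 days: (0.2296, 0.3049, 0.2024, 0.2631)
P(in Sunny after 3 days) = 0.2631

0.2631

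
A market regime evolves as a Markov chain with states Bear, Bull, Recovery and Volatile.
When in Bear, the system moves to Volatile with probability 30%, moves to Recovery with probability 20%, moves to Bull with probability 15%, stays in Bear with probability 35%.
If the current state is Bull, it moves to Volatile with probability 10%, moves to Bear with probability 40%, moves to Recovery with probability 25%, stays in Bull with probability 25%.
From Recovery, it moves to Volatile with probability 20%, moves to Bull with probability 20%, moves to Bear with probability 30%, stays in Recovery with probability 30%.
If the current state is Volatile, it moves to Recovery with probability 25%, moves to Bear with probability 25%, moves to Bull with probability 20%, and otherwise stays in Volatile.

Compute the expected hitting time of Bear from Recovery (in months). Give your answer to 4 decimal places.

Let t(s) be the expected number of months to first reach Bear from state s, with t(Bear) = 0. Conditioning on the first month:
t(Bull) = 1 + 0.25·t(Bull) + 0.25·t(Recovery) + 0.1·t(Volatile)
t(Recovery) = 1 + 0.2·t(Bull) + 0.3·t(Recovery) + 0.2·t(Volatile)
t(Volatile) = 1 + 0.2·t(Bull) + 0.25·t(Recovery) + 0.3·t(Volatile)
Solving: t(Bull) = 2.8571, t(Recovery) = 3.2143, t(Volatile) = 3.3929.
Expected months from Recovery to Bear: 3.2143.

3.2143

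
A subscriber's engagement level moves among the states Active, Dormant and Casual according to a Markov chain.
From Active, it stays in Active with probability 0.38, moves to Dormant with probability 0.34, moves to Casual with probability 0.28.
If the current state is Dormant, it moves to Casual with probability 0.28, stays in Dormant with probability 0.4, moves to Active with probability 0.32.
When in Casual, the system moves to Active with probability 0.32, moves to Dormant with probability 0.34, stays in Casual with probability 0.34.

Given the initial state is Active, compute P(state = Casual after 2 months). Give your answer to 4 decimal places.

Sum over the intermediate state after 1 month:
P = P(Active→Active)·P(Active→Casual) + P(Active→Dormant)·P(Dormant→Casual) + P(Active→Casual)·P(Casual→Casual)
  = 0.38×0.28 + 0.34×0.28 + 0.28×0.34
  = 0.1064 + 0.0952 + 0.0952 = 0.2968

0.2968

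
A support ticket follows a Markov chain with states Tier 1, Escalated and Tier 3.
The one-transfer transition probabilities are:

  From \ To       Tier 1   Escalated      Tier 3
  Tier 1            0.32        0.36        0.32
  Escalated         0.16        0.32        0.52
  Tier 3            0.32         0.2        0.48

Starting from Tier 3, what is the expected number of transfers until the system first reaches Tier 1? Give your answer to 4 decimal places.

Let t(s) be the expected number of transfers to first reach Tier 1 from state s, with t(Tier 1) = 0. Conditioning on the first transfer:
t(Escalated) = 1 + 0.32·t(Escalated) + 0.52·t(Tier 3)
t(Tier 3) = 1 + 0.2·t(Escalated) + 0.48·t(Tier 3)
Solving: t(Escalated) = 4.1667, t(Tier 3) = 3.5256.
Expected transfers from Tier 3 to Tier 1: 3.5256.

3.5256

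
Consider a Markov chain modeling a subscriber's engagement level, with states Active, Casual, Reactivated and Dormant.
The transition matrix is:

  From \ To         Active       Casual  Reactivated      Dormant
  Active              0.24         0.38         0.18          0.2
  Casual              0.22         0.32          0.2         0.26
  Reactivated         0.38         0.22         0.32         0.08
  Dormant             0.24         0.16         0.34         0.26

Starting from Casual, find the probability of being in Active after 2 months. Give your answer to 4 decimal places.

0.2616

Propagate the distribution vector 2 months from Casual.
After 0 months: (0.0000, 1.0000, 0.0000, 0.0000)
After 1 month: (0.2200, 0.3200, 0.2000, 0.2600)
After 2 months: (0.2616, 0.2716, 0.2560, 0.2108)
P(in Active after 2 months) = 0.2616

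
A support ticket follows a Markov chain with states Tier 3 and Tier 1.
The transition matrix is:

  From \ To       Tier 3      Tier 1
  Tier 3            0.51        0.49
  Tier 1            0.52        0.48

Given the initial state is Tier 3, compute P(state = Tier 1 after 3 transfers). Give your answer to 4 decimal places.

0.4851

Propagate the distribution vector 3 transfers from Tier 3.
After 0 transfers: (1.0000, 0.0000)
After 1 transfer: (0.5100, 0.4900)
After 2 transfers: (0.5149, 0.4851)
After 3 transfers: (0.5149, 0.4851)
P(in Tier 1 after 3 transfers) = 0.4851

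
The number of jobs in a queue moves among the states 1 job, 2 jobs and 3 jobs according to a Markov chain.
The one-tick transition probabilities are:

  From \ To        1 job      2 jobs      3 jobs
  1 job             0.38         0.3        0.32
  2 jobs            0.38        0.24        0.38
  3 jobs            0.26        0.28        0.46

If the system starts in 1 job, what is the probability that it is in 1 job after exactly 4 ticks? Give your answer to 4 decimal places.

Propagate the distribution vector 4 ticks from 1 job.
After 0 ticks: (1.0000, 0.0000, 0.0000)
After 1 tick: (0.3800, 0.3000, 0.3200)
After 2 ticks: (0.3416, 0.2756, 0.3828)
After 3 ticks: (0.3341, 0.2758, 0.3901)
After 4 ticks: (0.3332, 0.2756, 0.3912)
P(in 1 job after 4 ticks) = 0.3332

0.3332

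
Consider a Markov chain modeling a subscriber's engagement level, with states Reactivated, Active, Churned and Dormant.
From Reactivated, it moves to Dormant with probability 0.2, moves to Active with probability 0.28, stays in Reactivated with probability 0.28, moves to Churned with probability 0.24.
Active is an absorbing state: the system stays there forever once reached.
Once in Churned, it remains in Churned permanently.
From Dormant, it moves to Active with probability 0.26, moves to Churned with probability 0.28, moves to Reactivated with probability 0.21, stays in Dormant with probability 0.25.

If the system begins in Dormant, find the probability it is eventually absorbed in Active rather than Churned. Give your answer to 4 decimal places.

0.4940

Let h(s) be the probability of absorption at Active starting from transient state s. Then h(Active) = 1 and h(Churned) = 0. By first-step analysis:
h(Reactivated) = 0.28·h(Reactivated) + 0.28·1 + 0.24·0 + 0.2·h(Dormant)
h(Dormant) = 0.21·h(Reactivated) + 0.26·1 + 0.28·0 + 0.25·h(Dormant)
Solving: h(Reactivated) = 0.5261, h(Dormant) = 0.4940.
Starting from Dormant, the probability is 0.4940.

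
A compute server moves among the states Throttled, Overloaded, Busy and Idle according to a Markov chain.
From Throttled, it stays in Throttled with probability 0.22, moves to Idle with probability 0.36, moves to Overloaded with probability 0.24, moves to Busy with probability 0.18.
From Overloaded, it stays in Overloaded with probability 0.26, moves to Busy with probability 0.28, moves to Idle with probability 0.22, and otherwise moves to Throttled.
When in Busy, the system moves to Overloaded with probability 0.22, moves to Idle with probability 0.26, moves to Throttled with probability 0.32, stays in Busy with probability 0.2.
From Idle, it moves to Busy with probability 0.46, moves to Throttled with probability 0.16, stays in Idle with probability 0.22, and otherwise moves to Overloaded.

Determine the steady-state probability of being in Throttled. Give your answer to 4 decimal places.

Let the stationary distribution be π with π = πP and π_1 + π_2 + π_3 + π_4 = 1.
π_1 = 0.22·π_1 + 0.24·π_2 + 0.32·π_3 + 0.16·π_4
π_2 = 0.24·π_1 + 0.26·π_2 + 0.22·π_3 + 0.16·π_4
π_3 = 0.18·π_1 + 0.28·π_2 + 0.2·π_3 + 0.46·π_4
Solving with the normalization constraint gives π = (0.2366, 0.2176, 0.2814, 0.2644).
So the stationary probability of Throttled is 0.2366.

0.2366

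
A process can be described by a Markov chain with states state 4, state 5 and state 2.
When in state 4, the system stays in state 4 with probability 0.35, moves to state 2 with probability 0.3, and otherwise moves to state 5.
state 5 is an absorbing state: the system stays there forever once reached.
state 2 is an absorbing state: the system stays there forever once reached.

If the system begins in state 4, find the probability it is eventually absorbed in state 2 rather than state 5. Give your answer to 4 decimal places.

0.4615

Let h(s) be the probability of absorption at state 2 starting from transient state s. Then h(state 2) = 1 and h(state 5) = 0. By first-step analysis:
h(state 4) = 0.35·h(state 4) + 0.35·0 + 0.3·1
Solving: h(state 4) = 0.4615.
Starting from state 4, the probability is 0.4615.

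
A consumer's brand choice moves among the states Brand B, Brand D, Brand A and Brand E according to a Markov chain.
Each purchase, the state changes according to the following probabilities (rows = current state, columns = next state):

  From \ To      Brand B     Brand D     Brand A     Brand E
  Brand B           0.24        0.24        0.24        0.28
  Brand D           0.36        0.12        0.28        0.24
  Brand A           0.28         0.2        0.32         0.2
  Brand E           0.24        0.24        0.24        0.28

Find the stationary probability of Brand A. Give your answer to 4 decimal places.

0.2698

Let the stationary distribution be π with π = πP and π_1 + π_2 + π_3 + π_4 = 1.
π_1 = 0.24·π_1 + 0.36·π_2 + 0.28·π_3 + 0.24·π_4
π_2 = 0.24·π_1 + 0.12·π_2 + 0.2·π_3 + 0.24·π_4
π_3 = 0.24·π_1 + 0.28·π_2 + 0.32·π_3 + 0.24·π_4
Solving with the normalization constraint gives π = (0.2753, 0.2047, 0.2698, 0.2502).
So the stationary probability of Brand A is 0.2698.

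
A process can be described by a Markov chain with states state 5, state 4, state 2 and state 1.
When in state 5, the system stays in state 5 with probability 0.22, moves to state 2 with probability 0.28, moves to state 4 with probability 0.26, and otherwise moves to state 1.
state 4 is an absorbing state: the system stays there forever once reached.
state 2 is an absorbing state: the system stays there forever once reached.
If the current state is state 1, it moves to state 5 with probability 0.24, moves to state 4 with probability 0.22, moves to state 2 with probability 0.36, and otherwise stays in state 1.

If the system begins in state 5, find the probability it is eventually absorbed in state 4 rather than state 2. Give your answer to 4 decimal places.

Let h(s) be the probability of absorption at state 4 starting from transient state s. Then h(state 4) = 1 and h(state 2) = 0. By first-step analysis:
h(state 5) = 0.22·h(state 5) + 0.26·1 + 0.28·0 + 0.24·h(state 1)
h(state 1) = 0.24·h(state 5) + 0.22·1 + 0.36·0 + 0.18·h(state 1)
Solving: h(state 5) = 0.4570, h(state 1) = 0.4021.
Starting from state 5, the probability is 0.4570.

0.4570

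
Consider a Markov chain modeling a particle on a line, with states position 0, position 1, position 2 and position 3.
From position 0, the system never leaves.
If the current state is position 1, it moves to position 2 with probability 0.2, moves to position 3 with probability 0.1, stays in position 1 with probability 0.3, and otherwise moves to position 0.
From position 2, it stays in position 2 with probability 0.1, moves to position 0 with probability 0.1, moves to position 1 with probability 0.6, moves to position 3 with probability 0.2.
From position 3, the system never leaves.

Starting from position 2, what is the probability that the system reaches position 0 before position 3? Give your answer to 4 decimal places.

0.6078

Let h(s) be the probability of absorption at position 0 starting from transient state s. Then h(position 0) = 1 and h(position 3) = 0. By first-step analysis:
h(position 1) = 0.4·1 + 0.3·h(position 1) + 0.2·h(position 2) + 0.1·0
h(position 2) = 0.1·1 + 0.6·h(position 1) + 0.1·h(position 2) + 0.2·0
Solving: h(position 1) = 0.7451, h(position 2) = 0.6078.
Starting from position 2, the probability is 0.6078.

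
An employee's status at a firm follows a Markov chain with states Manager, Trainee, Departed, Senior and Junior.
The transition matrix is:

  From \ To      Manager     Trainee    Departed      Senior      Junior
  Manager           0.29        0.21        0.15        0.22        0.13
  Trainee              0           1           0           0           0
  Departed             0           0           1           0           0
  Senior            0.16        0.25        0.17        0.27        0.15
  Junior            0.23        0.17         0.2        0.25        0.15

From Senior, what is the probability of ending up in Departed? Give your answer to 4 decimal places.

0.4252

Let h(s) be the probability of absorption at Departed starting from transient state s. Then h(Departed) = 1 and h(Trainee) = 0. By first-step analysis:
h(Manager) = 0.29·h(Manager) + 0.21·0 + 0.15·1 + 0.22·h(Senior) + 0.13·h(Junior)
h(Senior) = 0.16·h(Manager) + 0.25·0 + 0.17·1 + 0.27·h(Senior) + 0.15·h(Junior)
h(Junior) = 0.23·h(Manager) + 0.17·0 + 0.2·1 + 0.25·h(Senior) + 0.15·h(Junior)
Solving: h(Manager) = 0.4303, h(Senior) = 0.4252, h(Junior) = 0.4768.
Starting from Senior, the probability is 0.4252.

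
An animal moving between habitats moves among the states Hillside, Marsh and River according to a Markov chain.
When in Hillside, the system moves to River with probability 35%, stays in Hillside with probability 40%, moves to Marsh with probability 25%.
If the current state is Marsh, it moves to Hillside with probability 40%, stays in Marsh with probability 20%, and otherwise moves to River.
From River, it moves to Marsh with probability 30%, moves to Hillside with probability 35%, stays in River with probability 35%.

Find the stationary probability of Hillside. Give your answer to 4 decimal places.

Let the stationary distribution be π with π = πP and π_1 + π_2 + π_3 = 1.
π_1 = 0.4·π_1 + 0.4·π_2 + 0.35·π_3
π_2 = 0.25·π_1 + 0.2·π_2 + 0.3·π_3
Solving with the normalization constraint gives π = (0.3819, 0.2554, 0.3628).
So the stationary probability of Hillside is 0.3819.

0.3819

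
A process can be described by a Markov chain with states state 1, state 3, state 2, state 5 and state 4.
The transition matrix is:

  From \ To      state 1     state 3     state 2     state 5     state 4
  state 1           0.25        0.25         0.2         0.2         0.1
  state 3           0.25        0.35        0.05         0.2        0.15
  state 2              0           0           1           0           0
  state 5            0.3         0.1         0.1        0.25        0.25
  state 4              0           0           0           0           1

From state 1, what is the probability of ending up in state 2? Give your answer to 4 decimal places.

Let h(s) be the probability of absorption at state 2 starting from transient state s. Then h(state 2) = 1 and h(state 4) = 0. By first-step analysis:
h(state 1) = 0.25·h(state 1) + 0.25·h(state 3) + 0.2·1 + 0.2·h(state 5) + 0.1·0
h(state 3) = 0.25·h(state 1) + 0.35·h(state 3) + 0.05·1 + 0.2·h(state 5) + 0.15·0
h(state 5) = 0.3·h(state 1) + 0.1·h(state 3) + 0.1·1 + 0.25·h(state 5) + 0.25·0
Solving: h(state 1) = 0.4980, h(state 3) = 0.3866, h(state 5) = 0.3841.
Starting from state 1, the probability is 0.4980.

0.4980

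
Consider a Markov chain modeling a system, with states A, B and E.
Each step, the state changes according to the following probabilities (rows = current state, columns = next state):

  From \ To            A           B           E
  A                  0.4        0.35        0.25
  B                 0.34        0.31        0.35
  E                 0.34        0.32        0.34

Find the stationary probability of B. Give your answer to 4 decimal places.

0.3276

Let the stationary distribution be π with π = πP and π_1 + π_2 + π_3 = 1.
π_1 = 0.4·π_1 + 0.34·π_2 + 0.34·π_3
π_2 = 0.35·π_1 + 0.31·π_2 + 0.32·π_3
Solving with the normalization constraint gives π = (0.3617, 0.3276, 0.3107).
So the stationary probability of B is 0.3276.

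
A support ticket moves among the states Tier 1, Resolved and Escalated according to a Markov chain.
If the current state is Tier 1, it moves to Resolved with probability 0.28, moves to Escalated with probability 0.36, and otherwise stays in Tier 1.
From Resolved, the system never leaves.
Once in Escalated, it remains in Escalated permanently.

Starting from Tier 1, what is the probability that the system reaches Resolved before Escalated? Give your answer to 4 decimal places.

0.4375

Let h(s) be the probability of absorption at Resolved starting from transient state s. Then h(Resolved) = 1 and h(Escalated) = 0. By first-step analysis:
h(Tier 1) = 0.36·h(Tier 1) + 0.28·1 + 0.36·0
Solving: h(Tier 1) = 0.4375.
Starting from Tier 1, the probability is 0.4375.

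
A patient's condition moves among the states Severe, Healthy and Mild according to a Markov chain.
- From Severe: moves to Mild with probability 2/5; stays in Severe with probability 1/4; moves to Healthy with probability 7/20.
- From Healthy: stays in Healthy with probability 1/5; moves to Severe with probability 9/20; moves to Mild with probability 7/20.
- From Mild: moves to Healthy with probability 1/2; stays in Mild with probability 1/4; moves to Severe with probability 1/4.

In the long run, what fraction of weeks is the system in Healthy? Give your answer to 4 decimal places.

0.3477

Let the stationary distribution be π with π = πP and π_1 + π_2 + π_3 = 1.
π_1 = 0.25·π_1 + 0.45·π_2 + 0.25·π_3
π_2 = 0.35·π_1 + 0.2·π_2 + 0.5·π_3
Solving with the normalization constraint gives π = (0.3195, 0.3477, 0.3327).
So the stationary probability of Healthy is 0.3477.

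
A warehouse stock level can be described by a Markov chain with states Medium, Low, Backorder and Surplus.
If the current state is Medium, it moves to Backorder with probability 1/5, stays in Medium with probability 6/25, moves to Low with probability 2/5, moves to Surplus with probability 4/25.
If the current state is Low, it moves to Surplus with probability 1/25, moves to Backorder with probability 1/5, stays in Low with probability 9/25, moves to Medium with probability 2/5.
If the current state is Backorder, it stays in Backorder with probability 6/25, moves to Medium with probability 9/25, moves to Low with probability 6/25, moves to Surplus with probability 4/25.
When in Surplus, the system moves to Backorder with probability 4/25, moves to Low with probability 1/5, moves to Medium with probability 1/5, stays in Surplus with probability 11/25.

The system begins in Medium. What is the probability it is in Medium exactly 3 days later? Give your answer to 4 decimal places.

0.3091

Propagate the distribution vector 3 days from Medium.
After 0 days: (1.0000, 0.0000, 0.0000, 0.0000)
After 1 day: (0.2400, 0.4000, 0.2000, 0.1600)
After 2 days: (0.3216, 0.3200, 0.2016, 0.1568)
After 3 days: (0.3091, 0.3236, 0.2018, 0.1655)
P(in Medium after 3 days) = 0.3091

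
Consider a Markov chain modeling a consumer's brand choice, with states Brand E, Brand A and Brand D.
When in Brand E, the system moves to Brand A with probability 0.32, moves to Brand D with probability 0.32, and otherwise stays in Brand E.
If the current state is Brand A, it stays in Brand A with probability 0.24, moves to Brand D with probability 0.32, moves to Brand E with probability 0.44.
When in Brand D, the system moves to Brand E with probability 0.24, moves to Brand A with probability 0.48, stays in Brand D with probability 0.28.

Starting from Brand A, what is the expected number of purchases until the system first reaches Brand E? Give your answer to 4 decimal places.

Let t(s) be the expected number of purchases to first reach Brand E from state s, with t(Brand E) = 0. Conditioning on the first purchase:
t(Brand A) = 1 + 0.24·t(Brand A) + 0.32·t(Brand D)
t(Brand D) = 1 + 0.48·t(Brand A) + 0.28·t(Brand D)
Solving: t(Brand A) = 2.6423, t(Brand D) = 3.1504.
Expected purchases from Brand A to Brand E: 2.6423.

2.6423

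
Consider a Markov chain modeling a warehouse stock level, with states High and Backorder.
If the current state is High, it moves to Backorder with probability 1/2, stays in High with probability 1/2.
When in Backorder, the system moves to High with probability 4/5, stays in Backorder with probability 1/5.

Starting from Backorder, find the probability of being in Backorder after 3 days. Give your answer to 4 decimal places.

0.3680

Propagate the distribution vector 3 days from Backorder.
After 0 days: (0.0000, 1.0000)
After 1 day: (0.8000, 0.2000)
After 2 days: (0.5600, 0.4400)
After 3 days: (0.6320, 0.3680)
P(in Backorder after 3 days) = 0.3680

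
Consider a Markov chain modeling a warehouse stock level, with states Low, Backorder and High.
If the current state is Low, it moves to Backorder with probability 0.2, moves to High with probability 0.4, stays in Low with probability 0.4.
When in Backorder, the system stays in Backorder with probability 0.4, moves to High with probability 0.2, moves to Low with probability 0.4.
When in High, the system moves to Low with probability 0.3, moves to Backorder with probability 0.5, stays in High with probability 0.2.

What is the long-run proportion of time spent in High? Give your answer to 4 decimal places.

0.2745

Let the stationary distribution be π with π = πP and π_1 + π_2 + π_3 = 1.
π_1 = 0.4·π_1 + 0.4·π_2 + 0.3·π_3
π_2 = 0.2·π_1 + 0.4·π_2 + 0.5·π_3
Solving with the normalization constraint gives π = (0.3725, 0.3529, 0.2745).
So the stationary probability of High is 0.2745.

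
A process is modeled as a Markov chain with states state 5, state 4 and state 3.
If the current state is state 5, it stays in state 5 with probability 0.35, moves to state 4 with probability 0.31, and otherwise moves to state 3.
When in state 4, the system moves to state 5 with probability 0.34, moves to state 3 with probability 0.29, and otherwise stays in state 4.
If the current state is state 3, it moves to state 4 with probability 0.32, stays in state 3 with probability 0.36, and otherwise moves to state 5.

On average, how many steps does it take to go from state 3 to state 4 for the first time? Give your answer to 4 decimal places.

Let t(s) be the expected number of steps to first reach state 4 from state s, with t(state 4) = 0. Conditioning on the first step:
t(state 5) = 1 + 0.35·t(state 5) + 0.34·t(state 3)
t(state 3) = 1 + 0.32·t(state 5) + 0.36·t(state 3)
Solving: t(state 5) = 3.1901, t(state 3) = 3.1576.
Expected steps from state 3 to state 4: 3.1576.

3.1576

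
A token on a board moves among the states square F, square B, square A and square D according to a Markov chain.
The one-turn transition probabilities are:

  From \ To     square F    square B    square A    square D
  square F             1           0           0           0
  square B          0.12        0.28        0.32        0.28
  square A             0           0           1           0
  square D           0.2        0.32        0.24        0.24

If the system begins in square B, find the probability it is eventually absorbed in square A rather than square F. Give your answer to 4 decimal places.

Let h(s) be the probability of absorption at square A starting from transient state s. Then h(square A) = 1 and h(square F) = 0. By first-step analysis:
h(square B) = 0.12·0 + 0.28·h(square B) + 0.32·1 + 0.28·h(square D)
h(square D) = 0.2·0 + 0.32·h(square B) + 0.24·1 + 0.24·h(square D)
Solving: h(square B) = 0.6783, h(square D) = 0.6014.
Starting from square B, the probability is 0.6783.

0.6783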